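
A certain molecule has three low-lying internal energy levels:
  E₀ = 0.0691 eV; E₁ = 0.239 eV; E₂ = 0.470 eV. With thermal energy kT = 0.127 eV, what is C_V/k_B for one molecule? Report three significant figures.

0.547

Eᵢ/kT = 0.54409, 1.8819, 3.7008.
Z = Σ e^(−Eᵢ/kT) = e^(−0.54409) + e^(−1.8819) + e^(−3.7008) = 0.58037 + 0.15230 + 0.024704 = 0.75737.
⟨E⟩ = 0.11634 eV, ⟨E²⟩ = 0.022351 eV².
C_V/k_B = (⟨E²⟩ − ⟨E⟩²)/(kT)² = (0.022351 − 0.013535)/0.016129 = 0.547.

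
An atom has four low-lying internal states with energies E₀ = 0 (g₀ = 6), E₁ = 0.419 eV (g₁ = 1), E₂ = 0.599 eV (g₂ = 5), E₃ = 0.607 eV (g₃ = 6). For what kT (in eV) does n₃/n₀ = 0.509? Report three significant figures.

n₃/n₀ = (g₃/g₀) exp[−(E₃−E₀)/kT] = 0.509.
⇒ (E₃−E₀)/kT = ln((6/6)/0.509) = ln(1.9646) = 0.67529.
kT = 0.607 eV / 0.67529 = 0.899 eV.

0.899 eV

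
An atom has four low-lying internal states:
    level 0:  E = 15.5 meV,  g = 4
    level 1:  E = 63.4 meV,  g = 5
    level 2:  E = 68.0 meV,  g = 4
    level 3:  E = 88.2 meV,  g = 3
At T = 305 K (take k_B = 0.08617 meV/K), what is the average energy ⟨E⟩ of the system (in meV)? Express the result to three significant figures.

k_BT = 0.08617 × 305 K = 26.282 meV.
Eᵢ/kT = 0.58976, 2.4123, 2.5873, 3.3559.
Z = Σ gᵢe^(−Eᵢ/kT) = 4·e^(−0.58976) + 5·e^(−2.4123) + 4·e^(−2.5873) + 3·e^(−3.3559) = 2.2178 + 0.44804 + 0.30089 + 0.10463 = 3.0714.
⟨E⟩ = Σ Eᵢ gᵢe^(−Eᵢ/kT) / Z = (15.5·2.2178 + 63.4·0.44804 + 68.0·0.30089 + 88.2·0.10463) / 3.0714 = 30.1 meV.

30.1 meV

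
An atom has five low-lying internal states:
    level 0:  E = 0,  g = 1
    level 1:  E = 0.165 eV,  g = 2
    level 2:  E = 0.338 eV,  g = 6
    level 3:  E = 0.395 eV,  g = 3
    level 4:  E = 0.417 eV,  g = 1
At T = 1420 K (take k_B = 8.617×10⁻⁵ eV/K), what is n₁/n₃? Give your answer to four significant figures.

k_BT = 8.617×10⁻⁵ × 1420 K = 0.122361 eV.
n₁/n₃ = (g₁/g₃) exp[−(E₁−E₃)/kT] = (2/3) × exp(−(-0.230 eV)/(0.122361 eV)) = (2/3) × exp(1.87968) = 4.368.

4.368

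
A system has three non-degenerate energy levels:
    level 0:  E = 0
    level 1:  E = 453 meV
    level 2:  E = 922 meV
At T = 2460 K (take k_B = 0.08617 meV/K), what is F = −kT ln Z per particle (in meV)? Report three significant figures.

k_BT = 0.08617 × 2460 K = 211.98 meV.
Eᵢ/kT = 0, 2.1370, 4.3495.
Z = Σ e^(−Eᵢ/kT) = e^(−0) + e^(−2.1370) + e^(−4.3495) = 1.0000 + 0.11801 + 0.012913 = 1.1309.
F = −kT ln Z = −211.98 × ln(1.1309) = −211.98 × 0.12301 = -26.1 meV.

-26.1 meV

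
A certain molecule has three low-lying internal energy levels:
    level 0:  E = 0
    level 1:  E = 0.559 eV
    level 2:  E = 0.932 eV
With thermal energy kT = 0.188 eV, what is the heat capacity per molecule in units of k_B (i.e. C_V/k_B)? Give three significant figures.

0.559

Eᵢ/kT = 0, 2.9734, 4.9574.
Z = Σ e^(−Eᵢ/kT) = e^(−0) + e^(−2.9734) + e^(−4.9574) = 1.0000 + 0.051129 + 0.0070312 = 1.0582.
⟨E⟩ = 0.033202 eV, ⟨E²⟩ = 0.020870 eV².
C_V/k_B = (⟨E²⟩ − ⟨E⟩²)/(kT)² = (0.020870 − 0.0011024)/0.035344 = 0.559.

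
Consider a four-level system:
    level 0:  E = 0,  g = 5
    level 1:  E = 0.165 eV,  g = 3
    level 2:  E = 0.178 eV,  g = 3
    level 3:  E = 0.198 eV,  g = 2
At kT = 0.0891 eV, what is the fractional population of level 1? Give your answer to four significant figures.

0.07726

Eᵢ/kT = 0, 1.85185, 1.99776, 2.22222.
Z = Σ gᵢe^(−Eᵢ/kT) = 5·e^(−0) + 3·e^(−1.85185) + 3·e^(−1.99776) + 2·e^(−2.22222) = 5.00000 + 0.470840 + 0.406916 + 0.216737 = 6.09449.
P₁ = g₁ e^(−E₁/kT) / Z = 0.470840/6.09449 = 0.07726.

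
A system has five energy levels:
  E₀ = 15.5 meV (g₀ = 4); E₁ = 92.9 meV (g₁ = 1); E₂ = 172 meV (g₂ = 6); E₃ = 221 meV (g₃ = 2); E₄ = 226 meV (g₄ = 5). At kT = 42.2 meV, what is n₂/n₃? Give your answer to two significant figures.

n₂/n₃ = (g₂/g₃) exp[−(E₂−E₃)/kT] = (6/2) × exp(−(-49 meV)/(42.2 meV)) = (6/2) × exp(1.161) = 9.6.

9.6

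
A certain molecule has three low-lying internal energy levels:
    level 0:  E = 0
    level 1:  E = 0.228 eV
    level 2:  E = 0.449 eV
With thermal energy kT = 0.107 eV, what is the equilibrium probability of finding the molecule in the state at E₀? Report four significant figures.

Eᵢ/kT = 0, 2.13084, 4.19626.
Z = Σ e^(−Eᵢ/kT) = e^(−0) + e^(−2.13084) + e^(−4.19626) = 1.00000 + 0.118738 + 0.0150518 = 1.13379.
P₀ = e^(−E₀/kT) / Z = 1.00000/1.13379 = 0.8820.

0.8820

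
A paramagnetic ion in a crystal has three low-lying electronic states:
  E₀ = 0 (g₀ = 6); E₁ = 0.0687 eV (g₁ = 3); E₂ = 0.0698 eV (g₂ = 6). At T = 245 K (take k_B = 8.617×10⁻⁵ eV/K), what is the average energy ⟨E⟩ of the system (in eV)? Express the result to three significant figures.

0.00368 eV

k_BT = 8.617×10⁻⁵ × 245 K = 0.021112 eV.
Eᵢ/kT = 0, 3.2541, 3.3062.
Z = Σ gᵢe^(−Eᵢ/kT) = 6·e^(−0) + 3·e^(−3.2541) + 6·e^(−3.3062) = 6.0000 + 0.11585 + 0.21993 = 6.3358.
⟨E⟩ = Σ Eᵢ gᵢe^(−Eᵢ/kT) / Z = (0·6.0000 + 0.0687·0.11585 + 0.0698·0.21993) / 6.3358 = 0.00368 eV.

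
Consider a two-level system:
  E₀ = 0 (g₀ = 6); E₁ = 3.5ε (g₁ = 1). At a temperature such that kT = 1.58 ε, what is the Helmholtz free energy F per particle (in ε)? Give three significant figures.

Eᵢ/kT = 0, 2.2152.
Z = Σ gᵢe^(−Eᵢ/kT) = 6·e^(−0) + 1·e^(−2.2152) = 6.0000 + 0.10913 = 6.1091.
F = −kT ln Z = −1.58 × ln(6.1091) = −1.58 × 1.8098 = -2.86 ε.

-2.86 ε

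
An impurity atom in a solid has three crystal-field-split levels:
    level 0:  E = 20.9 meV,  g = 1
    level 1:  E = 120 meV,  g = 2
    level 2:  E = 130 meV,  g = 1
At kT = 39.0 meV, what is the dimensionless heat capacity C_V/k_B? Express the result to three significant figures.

1.01

Eᵢ/kT = 0.53590, 3.0769, 3.3333.
Z = Σ gᵢe^(−Eᵢ/kT) = 1·e^(−0.53590) + 2·e^(−3.0769) + 1·e^(−3.3333) = 0.58514 + 0.092204 + 0.035675 = 0.71302.
⟨E⟩ = 39.174 meV, ⟨E²⟩ = 3066.2 meV².
C_V/k_B = (⟨E²⟩ − ⟨E⟩²)/(kT)² = (3066.2 − 1534.6)/1521.0 = 1.01.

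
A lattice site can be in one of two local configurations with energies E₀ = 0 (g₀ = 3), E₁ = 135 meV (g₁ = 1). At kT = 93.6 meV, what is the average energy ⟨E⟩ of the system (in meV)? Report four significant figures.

9.860 meV

Eᵢ/kT = 0, 1.44231.
Z = Σ gᵢe^(−Eᵢ/kT) = 3·e^(−0) + 1·e^(−1.44231) = 3.00000 + 0.236381 = 3.23638.
⟨E⟩ = Σ Eᵢ gᵢe^(−Eᵢ/kT) / Z = (0·3.00000 + 135·0.236381) / 3.23638 = 9.860 meV.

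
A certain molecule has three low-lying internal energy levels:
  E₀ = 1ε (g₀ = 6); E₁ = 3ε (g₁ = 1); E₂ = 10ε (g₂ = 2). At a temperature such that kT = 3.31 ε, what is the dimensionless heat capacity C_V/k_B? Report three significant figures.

Eᵢ/kT = 0.30211, 0.90634, 3.0211.
Z = Σ gᵢe^(−Eᵢ/kT) = 6·e^(−0.30211) + 1·e^(−0.90634) + 2·e^(−3.0211) = 4.4355 + 0.40400 + 0.097495 = 4.9370.
⟨E⟩ = 1.3414 ε, ⟨E²⟩ = 3.6097 ε².
C_V/k_B = (⟨E²⟩ − ⟨E⟩²)/(kT)² = (3.6097 − 1.7994)/10.956 = 0.165.

0.165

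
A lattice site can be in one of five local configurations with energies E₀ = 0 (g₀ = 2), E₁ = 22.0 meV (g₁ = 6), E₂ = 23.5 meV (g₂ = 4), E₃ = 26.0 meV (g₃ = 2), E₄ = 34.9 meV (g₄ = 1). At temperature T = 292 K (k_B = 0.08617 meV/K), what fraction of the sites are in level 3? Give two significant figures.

0.10

k_BT = 0.08617 × 292 K = 25.16 meV.
Eᵢ/kT = 0, 0.8744, 0.9340, 1.033, 1.387.
Z = Σ gᵢe^(−Eᵢ/kT) = 2·e^(−0) + 6·e^(−0.8744) + 4·e^(−0.9340) + 2·e^(−1.033) + 1·e^(−1.387) = 2.000 + 2.503 + 1.572 + 0.7119 + 0.2498 = 7.037.
P₃ = g₃ e^(−E₃/kT) / Z = 0.7119/7.037 = 0.10.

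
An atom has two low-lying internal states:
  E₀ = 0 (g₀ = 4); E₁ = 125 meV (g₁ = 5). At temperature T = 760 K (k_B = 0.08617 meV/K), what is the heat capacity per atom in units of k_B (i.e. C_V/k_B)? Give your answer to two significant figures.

0.48

k_BT = 0.08617 × 760 K = 65.49 meV.
Eᵢ/kT = 0, 1.909.
Z = Σ gᵢe^(−Eᵢ/kT) = 4·e^(−0) + 5·e^(−1.909) = 4.000 + 0.7411 = 4.741.
⟨E⟩ = 19.54 meV, ⟨E²⟩ = 2442 meV².
C_V/k_B = (⟨E²⟩ − ⟨E⟩²)/(kT)² = (2442 − 381.8)/4289 = 0.48.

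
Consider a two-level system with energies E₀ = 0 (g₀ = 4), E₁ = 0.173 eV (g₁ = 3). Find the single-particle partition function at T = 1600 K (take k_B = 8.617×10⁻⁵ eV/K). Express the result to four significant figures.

Z = 4.855

k_BT = 8.617×10⁻⁵ × 1600 K = 0.137872 eV.
Eᵢ/kT = 0, 1.25479.
Z = Σ gᵢe^(−Eᵢ/kT) = 4·e^(−0) + 3·e^(−1.25479) = 4.00000 + 0.855407 = 4.85541.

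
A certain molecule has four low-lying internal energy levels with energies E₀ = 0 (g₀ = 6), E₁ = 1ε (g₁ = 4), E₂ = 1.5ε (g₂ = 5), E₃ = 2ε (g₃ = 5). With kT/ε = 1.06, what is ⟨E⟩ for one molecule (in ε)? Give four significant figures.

0.5136 ε

Eᵢ/kT = 0, 0.943396, 1.41509, 1.88679.
Z = Σ gᵢe^(−Eᵢ/kT) = 6·e^(−0) + 4·e^(−0.943396) + 5·e^(−1.41509) + 5·e^(−1.88679) = 6.00000 + 1.55721 + 1.21452 + 0.757788 = 9.52952.
⟨E⟩ = Σ Eᵢ gᵢe^(−Eᵢ/kT) / Z = (0·6.00000 + 1·1.55721 + 1.5·1.21452 + 2·0.757788) / 9.52952 = 0.5136 ε.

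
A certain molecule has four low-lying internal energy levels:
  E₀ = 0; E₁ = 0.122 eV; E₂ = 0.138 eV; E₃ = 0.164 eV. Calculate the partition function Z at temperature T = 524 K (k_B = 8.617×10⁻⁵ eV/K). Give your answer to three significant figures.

k_BT = 8.617×10⁻⁵ × 524 K = 0.045153 eV.
Eᵢ/kT = 0, 2.7019, 3.0563, 3.6321.
Z = Σ e^(−Eᵢ/kT) = e^(−0) + e^(−2.7019) + e^(−3.0563) + e^(−3.6321) = 1.0000 + 0.067078 + 0.047062 + 0.026461 = 1.1406.

Z = 1.14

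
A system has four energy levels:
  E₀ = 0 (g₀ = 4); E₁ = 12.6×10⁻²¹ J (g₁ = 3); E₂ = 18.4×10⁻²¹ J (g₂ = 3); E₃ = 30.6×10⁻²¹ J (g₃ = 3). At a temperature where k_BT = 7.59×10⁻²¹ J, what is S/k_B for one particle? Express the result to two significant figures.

Eᵢ/kT = 0, 1.660, 2.424, 4.032.
Z = Σ gᵢe^(−Eᵢ/kT) = 4·e^(−0) + 3·e^(−1.660) + 3·e^(−2.424) + 3·e^(−4.032) = 4.000 + 0.5704 + 0.2657 + 0.05322 = 4.889.
⟨E⟩ = Σ EᵢPᵢ = 2.803 ×10⁻²¹ J.
S/k_B = ln Z + ⟨E⟩/kT = ln(4.889) + 2.803/7.59 = 1.587 + 0.3693 = 2.0.

2.0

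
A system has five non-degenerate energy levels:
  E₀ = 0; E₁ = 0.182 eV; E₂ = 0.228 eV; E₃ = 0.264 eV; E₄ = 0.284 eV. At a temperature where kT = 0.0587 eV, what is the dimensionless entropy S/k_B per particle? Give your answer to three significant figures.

Eᵢ/kT = 0, 3.1005, 3.8842, 4.4974, 4.8382.
Z = Σ e^(−Eᵢ/kT) = e^(−0) + e^(−3.1005) + e^(−3.8842) + e^(−4.4974) + e^(−4.8382) = 1.0000 + 0.045027 + 0.020564 + 0.011138 + 0.0079213 = 1.0847.
⟨E⟩ = Σ EᵢPᵢ = 0.016662 eV.
S/k_B = ln Z + ⟨E⟩/kT = ln(1.0847) + 0.016662/0.0587 = 0.081303 + 0.28385 = 0.365.

0.365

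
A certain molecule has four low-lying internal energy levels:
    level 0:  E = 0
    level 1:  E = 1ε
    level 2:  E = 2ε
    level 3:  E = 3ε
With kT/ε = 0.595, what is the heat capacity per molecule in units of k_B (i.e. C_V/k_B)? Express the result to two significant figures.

Eᵢ/kT = 0, 1.681, 3.361, 5.042.
Z = Σ e^(−Eᵢ/kT) = e^(−0) + e^(−1.681) + e^(−3.361) + e^(−5.042) = 1.000 + 0.1862 + 0.03470 + 0.006461 = 1.227.
⟨E⟩ = 0.2241 ε, ⟨E²⟩ = 0.3123 ε².
C_V/k_B = (⟨E²⟩ − ⟨E⟩²)/(kT)² = (0.3123 − 0.05022)/0.3540 = 0.74.

0.74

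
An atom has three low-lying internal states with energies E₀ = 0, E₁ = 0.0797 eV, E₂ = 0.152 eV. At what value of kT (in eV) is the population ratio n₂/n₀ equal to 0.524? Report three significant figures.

0.235 eV

n₂/n₀ = exp[−(E₂−E₀)/kT] = 0.524.
⇒ (E₂−E₀)/kT = ln(1/0.524) = ln(1.9084) = 0.64627.
kT = 0.152 eV / 0.64627 = 0.235 eV.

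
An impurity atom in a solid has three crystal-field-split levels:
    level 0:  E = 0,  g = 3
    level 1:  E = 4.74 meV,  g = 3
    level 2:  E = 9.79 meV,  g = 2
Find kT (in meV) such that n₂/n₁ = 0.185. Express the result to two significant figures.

3.9 meV

n₂/n₁ = (g₂/g₁) exp[−(E₂−E₁)/kT] = 0.185.
⇒ (E₂−E₁)/kT = ln((2/3)/0.185) = ln(3.604) = 1.282.
kT = 5.05 meV / 1.282 = 3.9 meV.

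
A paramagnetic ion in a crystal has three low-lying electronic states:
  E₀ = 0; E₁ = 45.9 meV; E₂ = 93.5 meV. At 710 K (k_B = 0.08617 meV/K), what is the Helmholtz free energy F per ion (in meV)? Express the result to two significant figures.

-32 meV

k_BT = 0.08617 × 710 K = 61.18 meV.
Eᵢ/kT = 0, 0.7502, 1.528.
Z = Σ e^(−Eᵢ/kT) = e^(−0) + e^(−0.7502) + e^(−1.528) = 1.000 + 0.4723 + 0.2170 = 1.689.
F = −kT ln Z = −61.18 × ln(1.689) = −61.18 × 0.5241 = -32 meV.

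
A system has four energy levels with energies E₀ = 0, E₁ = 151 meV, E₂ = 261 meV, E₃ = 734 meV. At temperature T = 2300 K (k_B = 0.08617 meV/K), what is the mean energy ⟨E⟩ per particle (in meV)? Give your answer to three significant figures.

90.1 meV

k_BT = 0.08617 × 2300 K = 198.19 meV.
Eᵢ/kT = 0, 0.76190, 1.3169, 3.7035.
Z = Σ e^(−Eᵢ/kT) = e^(−0) + e^(−0.76190) + e^(−1.3169) + e^(−3.7035) = 1.0000 + 0.46678 + 0.26796 + 0.024637 = 1.7594.
⟨E⟩ = Σ Eᵢ e^(−Eᵢ/kT) / Z = (0·1.0000 + 151·0.46678 + 261·0.26796 + 734·0.024637) / 1.7594 = 90.1 meV.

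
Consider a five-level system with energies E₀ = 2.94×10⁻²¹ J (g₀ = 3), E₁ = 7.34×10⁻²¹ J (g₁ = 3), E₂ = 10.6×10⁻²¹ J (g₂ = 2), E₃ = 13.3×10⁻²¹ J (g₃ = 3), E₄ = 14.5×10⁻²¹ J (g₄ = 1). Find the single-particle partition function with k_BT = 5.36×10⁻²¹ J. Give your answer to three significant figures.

Eᵢ/kT = 0.54851, 1.3694, 1.9776, 2.4813, 2.7052.
Z = Σ gᵢe^(−Eᵢ/kT) = 3·e^(−0.54851) + 3·e^(−1.3694) + 2·e^(−1.9776) + 3·e^(−2.4813) + 1·e^(−2.7052) = 1.7334 + 0.76278 + 0.27680 + 0.25090 + 0.066857 = 3.0907.

Z = 3.09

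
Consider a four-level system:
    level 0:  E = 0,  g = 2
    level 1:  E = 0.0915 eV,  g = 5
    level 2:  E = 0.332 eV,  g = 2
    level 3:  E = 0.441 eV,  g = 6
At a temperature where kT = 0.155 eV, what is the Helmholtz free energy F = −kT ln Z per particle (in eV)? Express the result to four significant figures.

-0.2601 eV

Eᵢ/kT = 0, 0.590323, 2.14194, 2.84516.
Z = Σ gᵢe^(−Eᵢ/kT) = 2·e^(−0) + 5·e^(−0.590323) + 2·e^(−2.14194) + 6·e^(−2.84516) = 2.00000 + 2.77074 + 0.234854 + 0.348750 = 5.35434.
F = −kT ln Z = −0.155 × ln(5.35434) = −0.155 × 1.67791 = -0.2601 eV.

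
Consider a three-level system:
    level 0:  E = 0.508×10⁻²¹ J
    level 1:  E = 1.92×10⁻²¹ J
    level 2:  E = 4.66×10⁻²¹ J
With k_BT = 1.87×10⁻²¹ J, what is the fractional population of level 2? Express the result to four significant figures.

Eᵢ/kT = 0.271658, 1.02674, 2.49198.
Z = Σ e^(−Eᵢ/kT) = e^(−0.271658) + e^(−1.02674) + e^(−2.49198) = 0.762115 + 0.358173 + 0.0827460 = 1.20303.
P₂ = e^(−E₂/kT) / Z = 0.0827460/1.20303 = 0.06878.

0.06878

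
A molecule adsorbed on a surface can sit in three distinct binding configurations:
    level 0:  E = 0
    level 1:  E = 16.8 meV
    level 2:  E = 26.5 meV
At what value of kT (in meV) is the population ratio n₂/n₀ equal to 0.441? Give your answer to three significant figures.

n₂/n₀ = exp[−(E₂−E₀)/kT] = 0.441.
⇒ (E₂−E₀)/kT = ln(1/0.441) = ln(2.2676) = 0.81872.
kT = 26.5 meV / 0.81872 = 32.4 meV.

32.4 meV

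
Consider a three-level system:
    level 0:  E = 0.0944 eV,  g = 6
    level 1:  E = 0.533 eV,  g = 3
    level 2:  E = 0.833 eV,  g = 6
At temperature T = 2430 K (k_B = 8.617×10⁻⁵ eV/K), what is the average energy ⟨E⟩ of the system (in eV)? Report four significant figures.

k_BT = 8.617×10⁻⁵ × 2430 K = 0.209393 eV.
Eᵢ/kT = 0.450827, 2.54545, 3.97817.
Z = Σ gᵢe^(−Eᵢ/kT) = 6·e^(−0.450827) + 3·e^(−2.54545) + 6·e^(−3.97817) = 3.82261 + 0.235313 + 0.112319 = 4.17024.
⟨E⟩ = Σ Eᵢ gᵢe^(−Eᵢ/kT) / Z = (0.0944·3.82261 + 0.533·0.235313 + 0.833·0.112319) / 4.17024 = 0.1390 eV.

0.1390 eV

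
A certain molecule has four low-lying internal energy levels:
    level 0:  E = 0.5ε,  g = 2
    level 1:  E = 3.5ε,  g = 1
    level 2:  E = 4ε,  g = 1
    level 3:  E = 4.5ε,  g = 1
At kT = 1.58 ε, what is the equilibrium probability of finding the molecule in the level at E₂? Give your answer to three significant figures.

Eᵢ/kT = 0.31646, 2.2152, 2.5316, 2.8481.
Z = Σ gᵢe^(−Eᵢ/kT) = 2·e^(−0.31646) + 1·e^(−2.2152) + 1·e^(−2.5316) + 1·e^(−2.8481) = 1.4574 + 0.10913 + 0.079532 + 0.057954 = 1.7040.
P₂ = g₂ e^(−E₂/kT) / Z = 0.079532/1.7040 = 0.0467.

0.0467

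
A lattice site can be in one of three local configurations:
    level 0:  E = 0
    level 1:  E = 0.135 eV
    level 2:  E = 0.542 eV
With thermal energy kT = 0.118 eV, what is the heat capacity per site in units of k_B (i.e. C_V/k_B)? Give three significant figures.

Eᵢ/kT = 0, 1.1441, 4.5932.
Z = Σ e^(−Eᵢ/kT) = e^(−0) + e^(−1.1441) + e^(−4.5932) = 1.0000 + 0.31851 + 0.010120 = 1.3286.
⟨E⟩ = 0.036492 eV, ⟨E²⟩ = 0.0066068 eV².
C_V/k_B = (⟨E²⟩ − ⟨E⟩²)/(kT)² = (0.0066068 − 0.0013317)/0.013924 = 0.379.

0.379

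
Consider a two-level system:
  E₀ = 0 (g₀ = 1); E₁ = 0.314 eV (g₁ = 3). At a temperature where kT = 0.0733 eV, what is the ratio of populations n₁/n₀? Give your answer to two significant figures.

0.041

n₁/n₀ = (g₁/g₀) exp[−(E₁−E₀)/kT] = (3/1) × exp(−(0.314 eV)/(0.0733 eV)) = (3/1) × exp(-4.284) = 0.041.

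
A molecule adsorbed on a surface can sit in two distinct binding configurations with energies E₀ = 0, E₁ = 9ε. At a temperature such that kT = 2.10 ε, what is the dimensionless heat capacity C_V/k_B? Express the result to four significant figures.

Eᵢ/kT = 0, 4.28571.
Z = Σ e^(−Eᵢ/kT) = e^(−0) + e^(−4.28571) = 1.00000 + 0.0137638 = 1.01376.
⟨E⟩ = 0.122193 ε, ⟨E²⟩ = 1.09974 ε².
C_V/k_B = (⟨E²⟩ − ⟨E⟩²)/(kT)² = (1.09974 − 0.0149311)/4.41000 = 0.2460.

0.2460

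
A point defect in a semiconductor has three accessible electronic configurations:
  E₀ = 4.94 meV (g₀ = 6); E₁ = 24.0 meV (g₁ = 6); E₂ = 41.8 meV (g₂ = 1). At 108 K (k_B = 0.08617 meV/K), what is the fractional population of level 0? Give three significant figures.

k_BT = 0.08617 × 108 K = 9.3064 meV.
Eᵢ/kT = 0.53082, 2.5789, 4.4915.
Z = Σ gᵢe^(−Eᵢ/kT) = 6·e^(−0.53082) + 6·e^(−2.5789) + 1·e^(−4.4915) = 3.5287 + 0.45514 + 0.011204 = 3.9950.
P₀ = g₀ e^(−E₀/kT) / Z = 3.5287/3.9950 = 0.883.

0.883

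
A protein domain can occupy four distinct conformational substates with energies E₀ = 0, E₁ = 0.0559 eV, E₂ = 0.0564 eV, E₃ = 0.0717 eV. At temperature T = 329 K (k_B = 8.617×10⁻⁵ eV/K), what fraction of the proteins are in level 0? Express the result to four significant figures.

0.7376

k_BT = 8.617×10⁻⁵ × 329 K = 0.0283499 eV.
Eᵢ/kT = 0, 1.97179, 1.98943, 2.52911.
Z = Σ e^(−Eᵢ/kT) = e^(−0) + e^(−1.97179) + e^(−1.98943) + e^(−2.52911) = 1.00000 + 0.139207 + 0.136773 + 0.0797299 = 1.35571.
P₀ = e^(−E₀/kT) / Z = 1.00000/1.35571 = 0.7376.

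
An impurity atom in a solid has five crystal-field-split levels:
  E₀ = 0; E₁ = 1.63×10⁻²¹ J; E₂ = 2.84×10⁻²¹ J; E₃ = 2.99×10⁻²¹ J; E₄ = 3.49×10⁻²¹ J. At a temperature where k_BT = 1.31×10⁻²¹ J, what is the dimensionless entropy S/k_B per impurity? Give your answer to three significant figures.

1.10

Eᵢ/kT = 0, 1.2443, 2.1679, 2.2824, 2.6641.
Z = Σ e^(−Eᵢ/kT) = e^(−0) + e^(−1.2443) + e^(−2.1679) + e^(−2.2824) + e^(−2.6641) = 1.0000 + 0.28814 + 0.11442 + 0.10204 + 0.069662 = 1.5743.
⟨E⟩ = Σ EᵢPᵢ = 0.85298 ×10⁻²¹ J.
S/k_B = ln Z + ⟨E⟩/kT = ln(1.5743) + 0.85298/1.31 = 0.45381 + 0.65113 = 1.10.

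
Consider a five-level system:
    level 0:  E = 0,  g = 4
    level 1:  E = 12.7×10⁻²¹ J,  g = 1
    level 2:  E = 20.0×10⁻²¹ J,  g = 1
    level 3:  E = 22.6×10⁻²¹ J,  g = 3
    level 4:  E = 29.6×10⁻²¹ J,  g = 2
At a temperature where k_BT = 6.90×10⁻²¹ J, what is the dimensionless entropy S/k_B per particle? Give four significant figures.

1.687

Eᵢ/kT = 0, 1.84058, 2.89855, 3.27536, 4.28986.
Z = Σ gᵢe^(−Eᵢ/kT) = 4·e^(−0) + 1·e^(−1.84058) + 1·e^(−2.89855) + 3·e^(−3.27536) + 2·e^(−4.28986) = 4.00000 + 0.158725 + 0.0551031 + 0.113410 + 0.0274137 = 4.35465.
⟨E⟩ = Σ EᵢPᵢ = 1.49091 ×10⁻²¹ J.
S/k_B = ln Z + ⟨E⟩/kT = ln(4.35465) + 1.49091/6.90 = 1.47124 + 0.216074 = 1.687.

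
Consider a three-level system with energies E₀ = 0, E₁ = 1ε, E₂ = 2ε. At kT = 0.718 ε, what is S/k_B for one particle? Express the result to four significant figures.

0.6653

Eᵢ/kT = 0, 1.39276, 2.78552.
Z = Σ e^(−Eᵢ/kT) = e^(−0) + e^(−1.39276) + e^(−2.78552) = 1.00000 + 0.248389 + 0.0616970 = 1.31009.
⟨E⟩ = Σ EᵢPᵢ = 0.283784 ε.
S/k_B = ln Z + ⟨E⟩/kT = ln(1.31009) + 0.283784/0.718 = 0.270096 + 0.395242 = 0.6653.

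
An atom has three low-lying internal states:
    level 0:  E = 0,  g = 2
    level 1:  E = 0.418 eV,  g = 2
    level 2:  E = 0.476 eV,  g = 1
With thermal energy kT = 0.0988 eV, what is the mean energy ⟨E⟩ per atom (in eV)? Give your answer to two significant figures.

0.0079 eV

Eᵢ/kT = 0, 4.231, 4.818.
Z = Σ gᵢe^(−Eᵢ/kT) = 2·e^(−0) + 2·e^(−4.231) + 1·e^(−4.818) = 2.000 + 0.02908 + 0.008083 = 2.037.
⟨E⟩ = Σ Eᵢ gᵢe^(−Eᵢ/kT) / Z = (0·2.000 + 0.418·0.02908 + 0.476·0.008083) / 2.037 = 0.0079 eV.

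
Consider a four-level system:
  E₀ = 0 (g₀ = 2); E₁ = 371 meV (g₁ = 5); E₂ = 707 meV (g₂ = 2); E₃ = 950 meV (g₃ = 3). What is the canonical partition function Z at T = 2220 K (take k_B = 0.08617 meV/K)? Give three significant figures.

k_BT = 0.08617 × 2220 K = 191.30 meV.
Eᵢ/kT = 0, 1.9394, 3.6958, 4.9660.
Z = Σ gᵢe^(−Eᵢ/kT) = 2·e^(−0) + 5·e^(−1.9394) + 2·e^(−3.6958) + 3·e^(−4.9660) = 2.0000 + 0.71895 + 0.049655 + 0.020913 = 2.7895.

Z = 2.79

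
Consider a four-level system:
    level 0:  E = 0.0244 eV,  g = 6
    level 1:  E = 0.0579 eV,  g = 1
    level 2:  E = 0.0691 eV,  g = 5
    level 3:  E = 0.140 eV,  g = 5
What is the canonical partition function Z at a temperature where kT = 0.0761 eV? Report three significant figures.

Eᵢ/kT = 0.32063, 0.76084, 0.90802, 1.8397.
Z = Σ gᵢe^(−Eᵢ/kT) = 6·e^(−0.32063) + 1·e^(−0.76084) + 5·e^(−0.90802) + 5·e^(−1.8397) = 4.3542 + 0.46727 + 2.0166 + 0.79433 = 7.6324.

Z = 7.63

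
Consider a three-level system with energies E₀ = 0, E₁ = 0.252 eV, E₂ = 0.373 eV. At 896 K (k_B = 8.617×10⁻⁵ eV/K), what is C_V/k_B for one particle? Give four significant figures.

k_BT = 8.617×10⁻⁵ × 896 K = 0.0772083 eV.
Eᵢ/kT = 0, 3.26390, 4.83109.
Z = Σ e^(−Eᵢ/kT) = e^(−0) + e^(−3.26390) + e^(−4.83109) = 1.00000 + 0.0382390 + 0.00797782 = 1.04622.
⟨E⟩ = 0.0120548 eV, ⟨E²⟩ = 0.00338196 eV².
C_V/k_B = (⟨E²⟩ − ⟨E⟩²)/(kT)² = (0.00338196 − 0.000145318)/0.00596112 = 0.5430.

0.5430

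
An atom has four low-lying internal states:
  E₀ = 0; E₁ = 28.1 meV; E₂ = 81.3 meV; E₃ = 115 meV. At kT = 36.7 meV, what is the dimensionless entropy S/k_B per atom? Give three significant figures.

Eᵢ/kT = 0, 0.76567, 2.2153, 3.1335.
Z = Σ e^(−Eᵢ/kT) = e^(−0) + e^(−0.76567) + e^(−2.2153) + e^(−3.1335) = 1.0000 + 0.46502 + 0.10912 + 0.043565 = 1.6177.
⟨E⟩ = Σ EᵢPᵢ = 16.659 meV.
S/k_B = ln Z + ⟨E⟩/kT = ln(1.6177) + 16.659/36.7 = 0.48101 + 0.45392 = 0.935.

0.935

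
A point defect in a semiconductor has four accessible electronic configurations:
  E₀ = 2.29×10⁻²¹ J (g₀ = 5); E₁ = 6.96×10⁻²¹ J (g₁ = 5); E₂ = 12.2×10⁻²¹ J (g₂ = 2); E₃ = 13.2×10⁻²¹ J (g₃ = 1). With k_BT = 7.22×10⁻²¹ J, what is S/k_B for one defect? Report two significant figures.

Eᵢ/kT = 0.3172, 0.9640, 1.690, 1.828.
Z = Σ gᵢe^(−Eᵢ/kT) = 5·e^(−0.3172) + 5·e^(−0.9640) + 2·e^(−1.690) + 1·e^(−1.828) = 3.641 + 1.907 + 0.3690 + 0.1607 = 6.078.
⟨E⟩ = Σ EᵢPᵢ = 4.645 ×10⁻²¹ J.
S/k_B = ln Z + ⟨E⟩/kT = ln(6.078) + 4.645/7.22 = 1.805 + 0.6434 = 2.4.

2.4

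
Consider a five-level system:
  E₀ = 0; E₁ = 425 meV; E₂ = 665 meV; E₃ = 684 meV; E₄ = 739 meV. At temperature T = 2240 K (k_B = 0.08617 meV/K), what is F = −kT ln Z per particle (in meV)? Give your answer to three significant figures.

k_BT = 0.08617 × 2240 K = 193.02 meV.
Eᵢ/kT = 0, 2.2018, 3.4452, 3.5437, 3.8286.
Z = Σ e^(−Eᵢ/kT) = e^(−0) + e^(−2.2018) + e^(−3.4452) + e^(−3.5437) + e^(−3.8286) = 1.0000 + 0.11060 + 0.031898 + 0.028906 + 0.021740 = 1.1931.
F = −kT ln Z = −193.02 × ln(1.1931) = −193.02 × 0.17655 = -34.1 meV.

-34.1 meV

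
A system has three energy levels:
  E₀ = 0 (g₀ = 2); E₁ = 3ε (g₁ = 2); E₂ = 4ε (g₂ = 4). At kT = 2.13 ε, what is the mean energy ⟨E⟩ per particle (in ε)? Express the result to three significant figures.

Eᵢ/kT = 0, 1.4085, 1.8779.
Z = Σ gᵢe^(−Eᵢ/kT) = 2·e^(−0) + 2·e^(−1.4085) + 4·e^(−1.8779) = 2.0000 + 0.48902 + 0.61164 = 3.1007.
⟨E⟩ = Σ Eᵢ gᵢe^(−Eᵢ/kT) / Z = (0·2.0000 + 3·0.48902 + 4·0.61164) / 3.1007 = 1.26 ε.

1.26 ε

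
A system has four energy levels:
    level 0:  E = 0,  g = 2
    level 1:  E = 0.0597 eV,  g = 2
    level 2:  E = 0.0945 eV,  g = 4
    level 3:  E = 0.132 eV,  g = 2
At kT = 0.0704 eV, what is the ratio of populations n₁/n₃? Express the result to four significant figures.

n₁/n₃ = (g₁/g₃) exp[−(E₁−E₃)/kT] = (2/2) × exp(−(-0.0723 eV)/(0.0704 eV)) = (2/2) × exp(1.02699) = 2.793.

2.793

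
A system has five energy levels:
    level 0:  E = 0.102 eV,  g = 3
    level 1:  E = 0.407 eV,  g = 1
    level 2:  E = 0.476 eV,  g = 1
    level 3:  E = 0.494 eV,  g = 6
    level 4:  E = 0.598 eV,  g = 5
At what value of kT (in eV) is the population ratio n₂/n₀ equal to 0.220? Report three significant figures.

n₂/n₀ = (g₂/g₀) exp[−(E₂−E₀)/kT] = 0.220.
⇒ (E₂−E₀)/kT = ln((1/3)/0.220) = ln(1.5152) = 0.41555.
kT = 0.374 eV / 0.41555 = 0.900 eV.

0.900 eV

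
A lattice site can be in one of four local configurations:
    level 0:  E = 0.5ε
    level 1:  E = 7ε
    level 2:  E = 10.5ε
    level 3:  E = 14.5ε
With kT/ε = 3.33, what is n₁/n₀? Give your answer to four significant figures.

0.1420

n₁/n₀ = exp[−(E₁−E₀)/kT] = exp(−(6.5ε)/(3.33ε)) = exp(-1.95195) = 0.1420.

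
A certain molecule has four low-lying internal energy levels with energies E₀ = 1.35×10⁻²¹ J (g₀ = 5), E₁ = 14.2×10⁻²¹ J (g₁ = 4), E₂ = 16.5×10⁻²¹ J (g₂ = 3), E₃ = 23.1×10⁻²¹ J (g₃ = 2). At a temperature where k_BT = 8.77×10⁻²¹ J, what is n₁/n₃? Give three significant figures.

n₁/n₃ = (g₁/g₃) exp[−(E₁−E₃)/kT] = (4/2) × exp(−(-8.9 ×10⁻²¹ J)/(8.77 ×10⁻²¹ J)) = (4/2) × exp(1.0148) = 5.52.

5.52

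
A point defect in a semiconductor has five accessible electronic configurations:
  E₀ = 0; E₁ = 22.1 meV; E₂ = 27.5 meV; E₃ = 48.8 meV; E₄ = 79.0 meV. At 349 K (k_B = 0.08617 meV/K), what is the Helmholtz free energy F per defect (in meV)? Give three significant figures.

k_BT = 0.08617 × 349 K = 30.073 meV.
Eᵢ/kT = 0, 0.73488, 0.91444, 1.6227, 2.6269.
Z = Σ e^(−Eᵢ/kT) = e^(−0) + e^(−0.73488) + e^(−0.91444) + e^(−1.6227) + e^(−2.6269) = 1.0000 + 0.47956 + 0.40074 + 0.19737 + 0.072302 = 2.1500.
F = −kT ln Z = −30.073 × ln(2.1500) = −30.073 × 0.76547 = -23.0 meV.

-23.0 meV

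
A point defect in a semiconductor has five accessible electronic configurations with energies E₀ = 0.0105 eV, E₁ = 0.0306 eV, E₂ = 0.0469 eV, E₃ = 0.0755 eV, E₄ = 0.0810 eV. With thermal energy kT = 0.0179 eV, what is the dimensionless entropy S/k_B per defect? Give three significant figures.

0.942

Eᵢ/kT = 0.58659, 1.7095, 2.6201, 4.2179, 4.5251.
Z = Σ e^(−Eᵢ/kT) = e^(−0.58659) + e^(−1.7095) + e^(−2.6201) + e^(−4.2179) + e^(−4.5251) = 0.55622 + 0.18096 + 0.072796 + 0.014730 + 0.010834 = 0.83554.
⟨E⟩ = Σ EᵢPᵢ = 0.020085 eV.
S/k_B = ln Z + ⟨E⟩/kT = ln(0.83554) + 0.020085/0.0179 = -0.17968 + 1.1221 = 0.942.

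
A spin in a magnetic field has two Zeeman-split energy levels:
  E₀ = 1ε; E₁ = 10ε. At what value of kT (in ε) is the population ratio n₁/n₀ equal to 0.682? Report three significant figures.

n₁/n₀ = exp[−(E₁−E₀)/kT] = 0.682.
⇒ (E₁−E₀)/kT = ln(1/0.682) = ln(1.4663) = 0.38274.
kT = 9ε / 0.38274 = 23.5 ε.

23.5 ε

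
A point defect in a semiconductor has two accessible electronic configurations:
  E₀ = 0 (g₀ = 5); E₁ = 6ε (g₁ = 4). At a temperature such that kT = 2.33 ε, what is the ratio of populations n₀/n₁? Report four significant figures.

16.42

n₀/n₁ = (g₀/g₁) exp[−(E₀−E₁)/kT] = (5/4) × exp(−(-6ε)/(2.33ε)) = (5/4) × exp(2.57511) = 16.42.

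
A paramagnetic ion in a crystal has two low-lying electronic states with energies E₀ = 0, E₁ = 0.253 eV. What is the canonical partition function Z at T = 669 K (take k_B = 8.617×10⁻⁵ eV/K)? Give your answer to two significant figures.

Z = 1.0

k_BT = 8.617×10⁻⁵ × 669 K = 0.05765 eV.
Eᵢ/kT = 0, 4.389.
Z = Σ e^(−Eᵢ/kT) = e^(−0) + e^(−4.389) = 1.000 + 0.01241 = 1.012.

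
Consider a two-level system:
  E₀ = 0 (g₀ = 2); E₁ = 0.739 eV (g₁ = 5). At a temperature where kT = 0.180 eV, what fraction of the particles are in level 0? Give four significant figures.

0.9604

Eᵢ/kT = 0, 4.10556.
Z = Σ gᵢe^(−Eᵢ/kT) = 2·e^(−0) + 5·e^(−4.10556) = 2.00000 + 0.0824039 = 2.08240.
P₀ = g₀ e^(−E₀/kT) / Z = 2.00000/2.08240 = 0.9604.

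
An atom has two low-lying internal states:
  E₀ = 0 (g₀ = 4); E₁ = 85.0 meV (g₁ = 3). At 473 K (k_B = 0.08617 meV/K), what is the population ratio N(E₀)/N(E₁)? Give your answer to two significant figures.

k_BT = 0.08617 × 473 K = 40.76 meV.
n₀/n₁ = (g₀/g₁) exp[−(E₀−E₁)/kT] = (4/3) × exp(−(-85.0 meV)/(40.76 meV)) = (4/3) × exp(2.085) = 11.

11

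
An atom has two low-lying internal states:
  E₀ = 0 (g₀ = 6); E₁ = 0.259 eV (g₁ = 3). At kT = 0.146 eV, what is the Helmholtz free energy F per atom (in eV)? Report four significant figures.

-0.2735 eV

Eᵢ/kT = 0, 1.77397.
Z = Σ gᵢe^(−Eᵢ/kT) = 6·e^(−0) + 3·e^(−1.77397) = 6.00000 + 0.508974 = 6.50897.
F = −kT ln Z = −0.146 × ln(6.50897) = −0.146 × 1.87318 = -0.2735 eV.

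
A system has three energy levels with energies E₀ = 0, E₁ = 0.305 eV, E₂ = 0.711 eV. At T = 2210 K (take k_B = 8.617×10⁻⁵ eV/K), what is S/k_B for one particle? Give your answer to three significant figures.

0.540

k_BT = 8.617×10⁻⁵ × 2210 K = 0.19044 eV.
Eᵢ/kT = 0, 1.6016, 3.7335.
Z = Σ e^(−Eᵢ/kT) = e^(−0) + e^(−1.6016) + e^(−3.7335) = 1.0000 + 0.20157 + 0.023909 = 1.2255.
⟨E⟩ = Σ EᵢPᵢ = 0.064038 eV.
S/k_B = ln Z + ⟨E⟩/kT = ln(1.2255) + 0.064038/0.19044 = 0.20335 + 0.33626 = 0.540.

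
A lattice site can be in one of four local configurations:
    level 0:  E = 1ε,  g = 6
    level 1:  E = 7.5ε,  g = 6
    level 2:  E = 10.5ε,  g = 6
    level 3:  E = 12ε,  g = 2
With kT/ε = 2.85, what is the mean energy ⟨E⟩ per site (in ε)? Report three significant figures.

1.94 ε

Eᵢ/kT = 0.35088, 2.6316, 3.6842, 4.2105.
Z = Σ gᵢe^(−Eᵢ/kT) = 6·e^(−0.35088) + 6·e^(−2.6316) + 6·e^(−3.6842) + 2·e^(−4.2105) = 4.2244 + 0.43178 + 0.15070 + 0.029678 = 4.8366.
⟨E⟩ = Σ Eᵢ gᵢe^(−Eᵢ/kT) / Z = (1·4.2244 + 7.5·0.43178 + 10.5·0.15070 + 12·0.029678) / 4.8366 = 1.94 ε.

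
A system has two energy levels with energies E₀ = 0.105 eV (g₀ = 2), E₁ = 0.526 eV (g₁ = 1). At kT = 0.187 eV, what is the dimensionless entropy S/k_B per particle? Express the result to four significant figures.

0.8570

Eᵢ/kT = 0.561497, 2.81283.
Z = Σ gᵢe^(−Eᵢ/kT) = 2·e^(−0.561497) + 1·e^(−2.81283) = 1.14071 + 0.0600349 = 1.20074.
⟨E⟩ = Σ EᵢPᵢ = 0.126050 eV.
S/k_B = ln Z + ⟨E⟩/kT = ln(1.20074) + 0.126050/0.187 = 0.182938 + 0.674064 = 0.8570.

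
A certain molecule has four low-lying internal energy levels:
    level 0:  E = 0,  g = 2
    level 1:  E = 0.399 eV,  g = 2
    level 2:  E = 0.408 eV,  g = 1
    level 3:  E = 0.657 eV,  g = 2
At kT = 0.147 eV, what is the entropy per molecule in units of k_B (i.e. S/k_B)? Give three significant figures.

Eᵢ/kT = 0, 2.7143, 2.7755, 4.4694.
Z = Σ gᵢe^(−Eᵢ/kT) = 2·e^(−0) + 2·e^(−2.7143) + 1·e^(−2.7755) + 2·e^(−4.4694) = 2.0000 + 0.13250 + 0.062318 + 0.022908 = 2.2177.
⟨E⟩ = Σ EᵢPᵢ = 0.042090 eV.
S/k_B = ln Z + ⟨E⟩/kT = ln(2.2177) + 0.042090/0.147 = 0.79647 + 0.28633 = 1.08.

1.08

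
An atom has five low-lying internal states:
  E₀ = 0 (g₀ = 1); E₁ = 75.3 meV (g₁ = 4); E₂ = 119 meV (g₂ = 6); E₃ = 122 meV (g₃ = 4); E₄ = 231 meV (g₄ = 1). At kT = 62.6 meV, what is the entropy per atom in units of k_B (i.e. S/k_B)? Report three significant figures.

Eᵢ/kT = 0, 1.2029, 1.9010, 1.9489, 3.6901.
Z = Σ gᵢe^(−Eᵢ/kT) = 1·e^(−0) + 4·e^(−1.2029) + 6·e^(−1.9010) + 4·e^(−1.9489) + 1·e^(−3.6901) = 1.0000 + 1.2013 + 0.89651 + 0.56972 + 0.024970 = 3.6925.
⟨E⟩ = Σ EᵢPᵢ = 73.776 meV.
S/k_B = ln Z + ⟨E⟩/kT = ln(3.6925) + 73.776/62.6 = 1.3063 + 1.1785 = 2.48.

2.48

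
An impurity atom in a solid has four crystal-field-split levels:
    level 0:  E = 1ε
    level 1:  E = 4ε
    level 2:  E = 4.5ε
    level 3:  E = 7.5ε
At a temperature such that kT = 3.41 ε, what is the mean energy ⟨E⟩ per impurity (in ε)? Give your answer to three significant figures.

2.80 ε

Eᵢ/kT = 0.29326, 1.1730, 1.3196, 2.1994.
Z = Σ e^(−Eᵢ/kT) = e^(−0.29326) + e^(−1.1730) + e^(−1.3196) + e^(−2.1994) = 0.74583 + 0.30944 + 0.26724 + 0.11087 = 1.4334.
⟨E⟩ = Σ Eᵢ e^(−Eᵢ/kT) / Z = (1·0.74583 + 4·0.30944 + 4.5·0.26724 + 7.5·0.11087) / 1.4334 = 2.80 ε.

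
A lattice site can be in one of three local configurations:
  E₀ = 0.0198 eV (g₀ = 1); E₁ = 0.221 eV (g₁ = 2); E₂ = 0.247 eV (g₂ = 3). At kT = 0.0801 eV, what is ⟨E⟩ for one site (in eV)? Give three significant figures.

0.0741 eV

Eᵢ/kT = 0.24719, 2.7591, 3.0836.
Z = Σ gᵢe^(−Eᵢ/kT) = 1·e^(−0.24719) + 2·e^(−2.7591) + 3·e^(−3.0836) = 0.78099 + 0.12670 + 0.13738 = 1.0451.
⟨E⟩ = Σ Eᵢ gᵢe^(−Eᵢ/kT) / Z = (0.0198·0.78099 + 0.221·0.12670 + 0.247·0.13738) / 1.0451 = 0.0741 eV.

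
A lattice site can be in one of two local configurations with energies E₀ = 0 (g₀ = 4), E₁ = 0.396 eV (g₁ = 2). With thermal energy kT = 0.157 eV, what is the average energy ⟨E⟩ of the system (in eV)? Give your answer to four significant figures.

0.01528 eV

Eᵢ/kT = 0, 2.52229.
Z = Σ gᵢe^(−Eᵢ/kT) = 4·e^(−0) + 2·e^(−2.52229) = 4.00000 + 0.160551 = 4.16055.
⟨E⟩ = Σ Eᵢ gᵢe^(−Eᵢ/kT) / Z = (0·4.00000 + 0.396·0.160551) / 4.16055 = 0.01528 eV.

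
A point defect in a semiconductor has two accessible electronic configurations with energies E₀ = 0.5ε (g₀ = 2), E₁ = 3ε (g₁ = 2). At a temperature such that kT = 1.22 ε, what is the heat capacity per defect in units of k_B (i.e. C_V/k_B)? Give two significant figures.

0.42

Eᵢ/kT = 0.4098, 2.459.
Z = Σ gᵢe^(−Eᵢ/kT) = 2·e^(−0.4098) + 2·e^(−2.459) = 1.328 + 0.1710 = 1.499.
⟨E⟩ = 0.7852 ε, ⟨E²⟩ = 1.248 ε².
C_V/k_B = (⟨E²⟩ − ⟨E⟩²)/(kT)² = (1.248 − 0.6165)/1.488 = 0.42.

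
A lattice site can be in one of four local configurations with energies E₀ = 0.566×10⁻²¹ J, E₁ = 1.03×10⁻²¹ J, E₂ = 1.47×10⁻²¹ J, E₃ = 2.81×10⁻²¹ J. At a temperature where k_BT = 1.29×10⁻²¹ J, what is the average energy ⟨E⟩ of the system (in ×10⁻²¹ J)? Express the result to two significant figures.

1.1 ×10⁻²¹ J

Eᵢ/kT = 0.4388, 0.7984, 1.140, 2.178.
Z = Σ e^(−Eᵢ/kT) = e^(−0.4388) + e^(−0.7984) + e^(−1.140) + e^(−2.178) = 0.6448 + 0.4500 + 0.3198 + 0.1133 = 1.528.
⟨E⟩ = Σ Eᵢ e^(−Eᵢ/kT) / Z = (0.566·0.6448 + 1.03·0.4500 + 1.47·0.3198 + 2.81·0.1133) / 1.528 = 1.1 ×10⁻²¹ J.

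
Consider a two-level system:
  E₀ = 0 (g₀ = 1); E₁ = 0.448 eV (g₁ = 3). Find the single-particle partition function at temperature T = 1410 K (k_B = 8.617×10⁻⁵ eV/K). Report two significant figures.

k_BT = 8.617×10⁻⁵ × 1410 K = 0.1215 eV.
Eᵢ/kT = 0, 3.687.
Z = Σ gᵢe^(−Eᵢ/kT) = 1·e^(−0) + 3·e^(−3.687) = 1.000 + 0.07514 = 1.075.

Z = 1.1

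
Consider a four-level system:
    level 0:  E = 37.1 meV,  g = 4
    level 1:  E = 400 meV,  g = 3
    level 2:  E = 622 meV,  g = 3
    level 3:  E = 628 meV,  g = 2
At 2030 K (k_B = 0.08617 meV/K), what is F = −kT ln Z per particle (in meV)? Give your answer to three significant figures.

-228 meV

k_BT = 0.08617 × 2030 K = 174.93 meV.
Eᵢ/kT = 0.21208, 2.2866, 3.5557, 3.5900.
Z = Σ gᵢe^(−Eᵢ/kT) = 4·e^(−0.21208) + 3·e^(−2.2866) + 3·e^(−3.5557) + 2·e^(−3.5900) = 3.2356 + 0.30483 + 0.085684 + 0.055197 = 3.6813.
F = −kT ln Z = −174.93 × ln(3.6813) = −174.93 × 1.3033 = -228 meV.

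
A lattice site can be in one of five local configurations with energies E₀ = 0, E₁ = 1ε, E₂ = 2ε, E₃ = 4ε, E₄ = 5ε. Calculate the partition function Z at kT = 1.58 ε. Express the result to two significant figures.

Z = 1.9

Eᵢ/kT = 0, 0.6329, 1.266, 2.532, 3.165.
Z = Σ e^(−Eᵢ/kT) = e^(−0) + e^(−0.6329) + e^(−1.266) + e^(−2.532) + e^(−3.165) = 1.000 + 0.5310 + 0.2820 + 0.07950 + 0.04221 = 1.935.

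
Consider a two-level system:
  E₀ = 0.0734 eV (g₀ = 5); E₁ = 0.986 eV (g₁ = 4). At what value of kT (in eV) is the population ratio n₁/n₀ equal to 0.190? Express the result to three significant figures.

0.635 eV

n₁/n₀ = (g₁/g₀) exp[−(E₁−E₀)/kT] = 0.190.
⇒ (E₁−E₀)/kT = ln((4/5)/0.190) = ln(4.2105) = 1.4376.
kT = 0.9126 eV / 1.4376 = 0.635 eV.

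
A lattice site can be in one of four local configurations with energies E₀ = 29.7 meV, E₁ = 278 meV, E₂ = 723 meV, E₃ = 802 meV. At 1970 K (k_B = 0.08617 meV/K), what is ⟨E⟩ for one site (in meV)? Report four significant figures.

k_BT = 0.08617 × 1970 K = 169.755 meV.
Eᵢ/kT = 0.174958, 1.63765, 4.25908, 4.72446.
Z = Σ e^(−Eᵢ/kT) = e^(−0.174958) + e^(−1.63765) + e^(−4.25908) + e^(−4.72446) = 0.839492 + 0.194436 + 0.0141353 + 0.00887551 = 1.05694.
⟨E⟩ = Σ Eᵢ e^(−Eᵢ/kT) / Z = (29.7·0.839492 + 278·0.194436 + 723·0.0141353 + 802·0.00887551) / 1.05694 = 91.13 meV.

91.13 meV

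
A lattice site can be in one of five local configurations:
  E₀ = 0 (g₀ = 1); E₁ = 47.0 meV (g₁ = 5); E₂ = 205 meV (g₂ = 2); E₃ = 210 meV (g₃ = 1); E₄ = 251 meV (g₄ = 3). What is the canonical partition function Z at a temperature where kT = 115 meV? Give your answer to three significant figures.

Z = 5.16

Eᵢ/kT = 0, 0.40870, 1.7826, 1.8261, 2.1826.
Z = Σ gᵢe^(−Eᵢ/kT) = 1·e^(−0) + 5·e^(−0.40870) + 2·e^(−1.7826) + 1·e^(−1.8261) + 3·e^(−2.1826) = 1.0000 + 3.3226 + 0.33640 + 0.16104 + 0.33824 = 5.1583.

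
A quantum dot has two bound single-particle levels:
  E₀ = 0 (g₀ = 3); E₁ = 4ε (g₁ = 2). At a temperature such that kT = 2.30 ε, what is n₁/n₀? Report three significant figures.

0.117

n₁/n₀ = (g₁/g₀) exp[−(E₁−E₀)/kT] = (2/3) × exp(−(4ε)/(2.30ε)) = (2/3) × exp(-1.7391) = 0.117.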